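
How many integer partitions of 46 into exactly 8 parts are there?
p(46, 8 parts) = 7564

Partitions of n into exactly k parts are in bijection with partitions of n − k into at most k parts (subtract 1 from each part). So p(46, exactly 8) = p(38, parts ≤ 8). Computing via the recurrence p(m, j) = p(m, j−1) + p(m−j, j) gives 7564.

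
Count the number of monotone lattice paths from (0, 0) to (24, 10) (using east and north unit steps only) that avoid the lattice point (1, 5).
Number of paths = 130538460

Total paths from (0, 0) to (24, 10): C(34, 24) = 131128140. Paths through (1, 5): (paths (0, 0) → (1, 5)) × (paths (1, 5) → (24, 10)) = C(6, 1) · C(28, 23) = 6 · 98280 = 589680. Avoidance count = 131128140 − 589680 = 130538460.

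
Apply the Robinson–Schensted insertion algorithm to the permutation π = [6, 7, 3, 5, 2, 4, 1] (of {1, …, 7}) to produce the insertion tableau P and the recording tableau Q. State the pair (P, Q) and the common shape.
P = [1, 4] / [2, 5] / [3, 7] / [6];  Q = [1, 2] / [3, 4] / [5, 6] / [7];  common shape = (2, 2, 2, 1)

Row-insert the values π_1, π_2, … into P one at a time, bumping the leftmost entry strictly greater than the inserted value down to the next row. The recording tableau Q records, in position (i, j), the step at which that cell was added to P.
  Insert 6 (step 1): P = [6];  Q = [1]
  Insert 7 (step 2): P = [6, 7];  Q = [1, 2]
  Insert 3 (step 3): P = [3, 7] / [6];  Q = [1, 2] / [3]
  Insert 5 (step 4): P = [3, 5] / [6, 7];  Q = [1, 2] / [3, 4]
  Insert 2 (step 5): P = [2, 5] / [3, 7] / [6];  Q = [1, 2] / [3, 4] / [5]
  Insert 4 (step 6): P = [2, 4] / [3, 5] / [6, 7];  Q = [1, 2] / [3, 4] / [5, 6]
  Insert 1 (step 7): P = [1, 4] / [2, 5] / [3, 7] / [6];  Q = [1, 2] / [3, 4] / [5, 6] / [7]
Final shape: (2, 2, 2, 1).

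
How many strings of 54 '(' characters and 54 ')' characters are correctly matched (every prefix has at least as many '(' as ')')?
C_54 = 451959718027953471447609509424

These balanced parentheses are counted by the Catalan number C_n = (1/(n + 1)) · C(2n, n). For n = 54: C_54 = (1/55) · C(108, 54) = 24857784491537440929618523018320/55 = 451959718027953471447609509424.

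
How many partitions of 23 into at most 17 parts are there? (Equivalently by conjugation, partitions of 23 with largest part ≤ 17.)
p(23, parts ≤ 17) = 1236

Use the recurrence p(n, m) = p(n, m−1) + p(n−m, m): either the largest part is < m (count p(n, m−1)) or the largest part is exactly m (remove one copy of m, count p(n−m, m)). With p(0, ·) = 1 this gives p(23, parts ≤ 17) = 1236. (By conjugating Young diagrams, this also counts partitions of 23 into at most 17 parts.)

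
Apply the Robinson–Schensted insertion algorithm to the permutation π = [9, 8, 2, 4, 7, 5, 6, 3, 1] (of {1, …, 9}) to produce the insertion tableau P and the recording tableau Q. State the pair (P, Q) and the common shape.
P = [1, 3, 5, 6] / [2] / [4] / [7] / [8] / [9];  Q = [1, 4, 5, 7] / [2] / [3] / [6] / [8] / [9];  common shape = (4, 1, 1, 1, 1, 1)

Row-insert the values π_1, π_2, … into P one at a time, bumping the leftmost entry strictly greater than the inserted value down to the next row. The recording tableau Q records, in position (i, j), the step at which that cell was added to P.
  Insert 9 (step 1): P = [9];  Q = [1]
  Insert 8 (step 2): P = [8] / [9];  Q = [1] / [2]
  Insert 2 (step 3): P = [2] / [8] / [9];  Q = [1] / [2] / [3]
  Insert 4 (step 4): P = [2, 4] / [8] / [9];  Q = [1, 4] / [2] / [3]
  Insert 7 (step 5): P = [2, 4, 7] / [8] / [9];  Q = [1, 4, 5] / [2] / [3]
  Insert 5 (step 6): P = [2, 4, 5] / [7] / [8] / [9];  Q = [1, 4, 5] / [2] / [3] / [6]
  Insert 6 (step 7): P = [2, 4, 5, 6] / [7] / [8] / [9];  Q = [1, 4, 5, 7] / [2] / [3] / [6]
  Insert 3 (step 8): P = [2, 3, 5, 6] / [4] / [7] / [8] / [9];  Q = [1, 4, 5, 7] / [2] / [3] / [6] / [8]
  Insert 1 (step 9): P = [1, 3, 5, 6] / [2] / [4] / [7] / [8] / [9];  Q = [1, 4, 5, 7] / [2] / [3] / [6] / [8] / [9]
Final shape: (4, 1, 1, 1, 1, 1).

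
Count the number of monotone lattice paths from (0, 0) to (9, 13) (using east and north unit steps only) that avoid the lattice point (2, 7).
Number of paths = 435644

Total paths from (0, 0) to (9, 13): C(22, 9) = 497420. Paths through (2, 7): (paths (0, 0) → (2, 7)) × (paths (2, 7) → (9, 13)) = C(9, 2) · C(13, 7) = 36 · 1716 = 61776. Avoidance count = 497420 − 61776 = 435644.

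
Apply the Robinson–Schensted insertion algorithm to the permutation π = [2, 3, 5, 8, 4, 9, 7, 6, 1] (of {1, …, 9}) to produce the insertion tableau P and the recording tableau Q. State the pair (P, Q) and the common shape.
P = [1, 3, 4, 6, 9] / [2, 7] / [5] / [8];  Q = [1, 2, 3, 4, 6] / [5, 7] / [8] / [9];  common shape = (5, 2, 1, 1)

Row-insert the values π_1, π_2, … into P one at a time, bumping the leftmost entry strictly greater than the inserted value down to the next row. The recording tableau Q records, in position (i, j), the step at which that cell was added to P.
  Insert 2 (step 1): P = [2];  Q = [1]
  Insert 3 (step 2): P = [2, 3];  Q = [1, 2]
  Insert 5 (step 3): P = [2, 3, 5];  Q = [1, 2, 3]
  Insert 8 (step 4): P = [2, 3, 5, 8];  Q = [1, 2, 3, 4]
  Insert 4 (step 5): P = [2, 3, 4, 8] / [5];  Q = [1, 2, 3, 4] / [5]
  Insert 9 (step 6): P = [2, 3, 4, 8, 9] / [5];  Q = [1, 2, 3, 4, 6] / [5]
  Insert 7 (step 7): P = [2, 3, 4, 7, 9] / [5, 8];  Q = [1, 2, 3, 4, 6] / [5, 7]
  Insert 6 (step 8): P = [2, 3, 4, 6, 9] / [5, 7] / [8];  Q = [1, 2, 3, 4, 6] / [5, 7] / [8]
  Insert 1 (step 9): P = [1, 3, 4, 6, 9] / [2, 7] / [5] / [8];  Q = [1, 2, 3, 4, 6] / [5, 7] / [8] / [9]
Final shape: (5, 2, 1, 1).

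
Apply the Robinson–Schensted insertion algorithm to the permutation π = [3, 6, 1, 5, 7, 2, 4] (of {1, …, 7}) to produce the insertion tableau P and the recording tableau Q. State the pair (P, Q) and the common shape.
P = [1, 2, 4] / [3, 5, 7] / [6];  Q = [1, 2, 5] / [3, 4, 7] / [6];  common shape = (3, 3, 1)

Row-insert the values π_1, π_2, … into P one at a time, bumping the leftmost entry strictly greater than the inserted value down to the next row. The recording tableau Q records, in position (i, j), the step at which that cell was added to P.
  Insert 3 (step 1): P = [3];  Q = [1]
  Insert 6 (step 2): P = [3, 6];  Q = [1, 2]
  Insert 1 (step 3): P = [1, 6] / [3];  Q = [1, 2] / [3]
  Insert 5 (step 4): P = [1, 5] / [3, 6];  Q = [1, 2] / [3, 4]
  Insert 7 (step 5): P = [1, 5, 7] / [3, 6];  Q = [1, 2, 5] / [3, 4]
  Insert 2 (step 6): P = [1, 2, 7] / [3, 5] / [6];  Q = [1, 2, 5] / [3, 4] / [6]
  Insert 4 (step 7): P = [1, 2, 4] / [3, 5, 7] / [6];  Q = [1, 2, 5] / [3, 4, 7] / [6]
Final shape: (3, 3, 1).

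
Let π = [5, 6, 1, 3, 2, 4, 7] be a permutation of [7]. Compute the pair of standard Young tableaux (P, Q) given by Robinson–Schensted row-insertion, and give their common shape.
P = [1, 2, 4, 7] / [3, 6] / [5];  Q = [1, 2, 6, 7] / [3, 4] / [5];  common shape = (4, 2, 1)

Row-insert the values π_1, π_2, … into P one at a time, bumping the leftmost entry strictly greater than the inserted value down to the next row. The recording tableau Q records, in position (i, j), the step at which that cell was added to P.
  Insert 5 (step 1): P = [5];  Q = [1]
  Insert 6 (step 2): P = [5, 6];  Q = [1, 2]
  Insert 1 (step 3): P = [1, 6] / [5];  Q = [1, 2] / [3]
  Insert 3 (step 4): P = [1, 3] / [5, 6];  Q = [1, 2] / [3, 4]
  Insert 2 (step 5): P = [1, 2] / [3, 6] / [5];  Q = [1, 2] / [3, 4] / [5]
  Insert 4 (step 6): P = [1, 2, 4] / [3, 6] / [5];  Q = [1, 2, 6] / [3, 4] / [5]
  Insert 7 (step 7): P = [1, 2, 4, 7] / [3, 6] / [5];  Q = [1, 2, 6, 7] / [3, 4] / [5]
Final shape: (4, 2, 1).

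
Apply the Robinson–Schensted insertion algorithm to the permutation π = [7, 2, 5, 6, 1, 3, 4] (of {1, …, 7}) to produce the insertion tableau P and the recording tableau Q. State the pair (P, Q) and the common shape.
P = [1, 3, 4] / [2, 5, 6] / [7];  Q = [1, 3, 4] / [2, 6, 7] / [5];  common shape = (3, 3, 1)

Row-insert the values π_1, π_2, … into P one at a time, bumping the leftmost entry strictly greater than the inserted value down to the next row. The recording tableau Q records, in position (i, j), the step at which that cell was added to P.
  Insert 7 (step 1): P = [7];  Q = [1]
  Insert 2 (step 2): P = [2] / [7];  Q = [1] / [2]
  Insert 5 (step 3): P = [2, 5] / [7];  Q = [1, 3] / [2]
  Insert 6 (step 4): P = [2, 5, 6] / [7];  Q = [1, 3, 4] / [2]
  Insert 1 (step 5): P = [1, 5, 6] / [2] / [7];  Q = [1, 3, 4] / [2] / [5]
  Insert 3 (step 6): P = [1, 3, 6] / [2, 5] / [7];  Q = [1, 3, 4] / [2, 6] / [5]
  Insert 4 (step 7): P = [1, 3, 4] / [2, 5, 6] / [7];  Q = [1, 3, 4] / [2, 6, 7] / [5]
Final shape: (3, 3, 1).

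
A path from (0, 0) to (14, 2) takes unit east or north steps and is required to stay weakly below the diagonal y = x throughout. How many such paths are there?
Number of paths = 104

By the reflection principle (André's argument), the number of monotone paths to (14, 2) with n ≤ m that never go above y = x is C(16, 14) − C(16, 15) = 120 − 16 = 104.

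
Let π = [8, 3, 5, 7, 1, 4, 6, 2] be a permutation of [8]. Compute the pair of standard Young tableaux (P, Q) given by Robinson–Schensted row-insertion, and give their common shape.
P = [1, 2, 6] / [3, 4, 7] / [5] / [8];  Q = [1, 3, 4] / [2, 6, 7] / [5] / [8];  common shape = (3, 3, 1, 1)

Row-insert the values π_1, π_2, … into P one at a time, bumping the leftmost entry strictly greater than the inserted value down to the next row. The recording tableau Q records, in position (i, j), the step at which that cell was added to P.
  Insert 8 (step 1): P = [8];  Q = [1]
  Insert 3 (step 2): P = [3] / [8];  Q = [1] / [2]
  Insert 5 (step 3): P = [3, 5] / [8];  Q = [1, 3] / [2]
  Insert 7 (step 4): P = [3, 5, 7] / [8];  Q = [1, 3, 4] / [2]
  Insert 1 (step 5): P = [1, 5, 7] / [3] / [8];  Q = [1, 3, 4] / [2] / [5]
  Insert 4 (step 6): P = [1, 4, 7] / [3, 5] / [8];  Q = [1, 3, 4] / [2, 6] / [5]
  Insert 6 (step 7): P = [1, 4, 6] / [3, 5, 7] / [8];  Q = [1, 3, 4] / [2, 6, 7] / [5]
  Insert 2 (step 8): P = [1, 2, 6] / [3, 4, 7] / [5] / [8];  Q = [1, 3, 4] / [2, 6, 7] / [5] / [8]
Final shape: (3, 3, 1, 1).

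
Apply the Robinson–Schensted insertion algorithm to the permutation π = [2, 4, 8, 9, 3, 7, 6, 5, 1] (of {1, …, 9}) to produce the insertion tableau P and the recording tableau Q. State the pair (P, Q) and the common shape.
P = [1, 3, 5, 9] / [2, 6] / [4] / [7] / [8];  Q = [1, 2, 3, 4] / [5, 6] / [7] / [8] / [9];  common shape = (4, 2, 1, 1, 1)

Row-insert the values π_1, π_2, … into P one at a time, bumping the leftmost entry strictly greater than the inserted value down to the next row. The recording tableau Q records, in position (i, j), the step at which that cell was added to P.
  Insert 2 (step 1): P = [2];  Q = [1]
  Insert 4 (step 2): P = [2, 4];  Q = [1, 2]
  Insert 8 (step 3): P = [2, 4, 8];  Q = [1, 2, 3]
  Insert 9 (step 4): P = [2, 4, 8, 9];  Q = [1, 2, 3, 4]
  Insert 3 (step 5): P = [2, 3, 8, 9] / [4];  Q = [1, 2, 3, 4] / [5]
  Insert 7 (step 6): P = [2, 3, 7, 9] / [4, 8];  Q = [1, 2, 3, 4] / [5, 6]
  Insert 6 (step 7): P = [2, 3, 6, 9] / [4, 7] / [8];  Q = [1, 2, 3, 4] / [5, 6] / [7]
  Insert 5 (step 8): P = [2, 3, 5, 9] / [4, 6] / [7] / [8];  Q = [1, 2, 3, 4] / [5, 6] / [7] / [8]
  Insert 1 (step 9): P = [1, 3, 5, 9] / [2, 6] / [4] / [7] / [8];  Q = [1, 2, 3, 4] / [5, 6] / [7] / [8] / [9]
Final shape: (4, 2, 1, 1, 1).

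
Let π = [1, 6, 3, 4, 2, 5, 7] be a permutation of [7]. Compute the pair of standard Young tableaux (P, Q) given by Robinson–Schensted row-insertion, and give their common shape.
P = [1, 2, 4, 5, 7] / [3] / [6];  Q = [1, 2, 4, 6, 7] / [3] / [5];  common shape = (5, 1, 1)

Row-insert the values π_1, π_2, … into P one at a time, bumping the leftmost entry strictly greater than the inserted value down to the next row. The recording tableau Q records, in position (i, j), the step at which that cell was added to P.
  Insert 1 (step 1): P = [1];  Q = [1]
  Insert 6 (step 2): P = [1, 6];  Q = [1, 2]
  Insert 3 (step 3): P = [1, 3] / [6];  Q = [1, 2] / [3]
  Insert 4 (step 4): P = [1, 3, 4] / [6];  Q = [1, 2, 4] / [3]
  Insert 2 (step 5): P = [1, 2, 4] / [3] / [6];  Q = [1, 2, 4] / [3] / [5]
  Insert 5 (step 6): P = [1, 2, 4, 5] / [3] / [6];  Q = [1, 2, 4, 6] / [3] / [5]
  Insert 7 (step 7): P = [1, 2, 4, 5, 7] / [3] / [6];  Q = [1, 2, 4, 6, 7] / [3] / [5]
Final shape: (5, 1, 1).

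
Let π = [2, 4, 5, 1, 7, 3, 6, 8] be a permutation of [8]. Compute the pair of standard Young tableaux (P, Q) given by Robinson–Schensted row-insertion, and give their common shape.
P = [1, 3, 5, 6, 8] / [2, 4, 7];  Q = [1, 2, 3, 5, 8] / [4, 6, 7];  common shape = (5, 3)

Row-insert the values π_1, π_2, … into P one at a time, bumping the leftmost entry strictly greater than the inserted value down to the next row. The recording tableau Q records, in position (i, j), the step at which that cell was added to P.
  Insert 2 (step 1): P = [2];  Q = [1]
  Insert 4 (step 2): P = [2, 4];  Q = [1, 2]
  Insert 5 (step 3): P = [2, 4, 5];  Q = [1, 2, 3]
  Insert 1 (step 4): P = [1, 4, 5] / [2];  Q = [1, 2, 3] / [4]
  Insert 7 (step 5): P = [1, 4, 5, 7] / [2];  Q = [1, 2, 3, 5] / [4]
  Insert 3 (step 6): P = [1, 3, 5, 7] / [2, 4];  Q = [1, 2, 3, 5] / [4, 6]
  Insert 6 (step 7): P = [1, 3, 5, 6] / [2, 4, 7];  Q = [1, 2, 3, 5] / [4, 6, 7]
  Insert 8 (step 8): P = [1, 3, 5, 6, 8] / [2, 4, 7];  Q = [1, 2, 3, 5, 8] / [4, 6, 7]
Final shape: (5, 3).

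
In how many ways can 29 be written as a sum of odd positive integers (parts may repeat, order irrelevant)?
p_odd(29) = 256

Enumerate partitions using only odd parts via the recurrence o(n, m) = o(n, m−2) + o(n−m, m) over odd m, starting from the largest odd part ≤ n. This gives p_odd(29) = 256. (Euler's theorem: equals the count of distinct-part partitions.)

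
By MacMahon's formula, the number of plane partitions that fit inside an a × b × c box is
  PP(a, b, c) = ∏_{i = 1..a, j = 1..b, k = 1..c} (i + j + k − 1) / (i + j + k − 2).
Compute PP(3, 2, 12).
PP(3, 2, 12) = 63700

Evaluate the triple product over i = 1..3, j = 1..2, k = 1..12. The factors are (2/1) · (3/2) · (4/3) · (5/4) · (6/5) · (7/6) · (8/7) · (9/8) · … (72 factors total). The numerators and denominators telescope so the product is an integer; carrying out the multiplication exactly gives PP(3, 2, 12) = 63700.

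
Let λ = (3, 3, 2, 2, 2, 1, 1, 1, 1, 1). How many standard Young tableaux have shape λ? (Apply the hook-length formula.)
# SYT of shape (3, 3, 2, 2, 2, 1, 1, 1, 1, 1) = 123760

Hook-length formula: f^λ = n! / Π hook(c), product over all cells c of the Young diagram. For λ = (3, 3, 2, 2, 2, 1, 1, 1, 1, 1), n = 17 boxes. Hook lengths by row (left-to-right, top-to-bottom): [12, 6, 2]; [11, 5, 1]; [9, 3]; [8, 2]; [7, 1]; [5]; [4]; [3]; [2]; [1]. Product of hooks = 2874009600. So f^λ = 17! / 2874009600 = 355687428096000 / 2874009600 = 123760.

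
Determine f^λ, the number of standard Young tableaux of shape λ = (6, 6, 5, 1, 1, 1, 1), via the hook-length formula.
# SYT of shape (6, 6, 5, 1, 1, 1, 1) = 123450600

Hook-length formula: f^λ = n! / Π hook(c), product over all cells c of the Young diagram. For λ = (6, 6, 5, 1, 1, 1, 1), n = 21 boxes. Hook lengths by row (left-to-right, top-to-bottom): [12, 7, 6, 5, 4, 2]; [11, 6, 5, 4, 3, 1]; [9, 4, 3, 2, 1]; [4]; [3]; [2]; [1]. Product of hooks = 413857382400. So f^λ = 21! / 413857382400 = 51090942171709440000 / 413857382400 = 123450600.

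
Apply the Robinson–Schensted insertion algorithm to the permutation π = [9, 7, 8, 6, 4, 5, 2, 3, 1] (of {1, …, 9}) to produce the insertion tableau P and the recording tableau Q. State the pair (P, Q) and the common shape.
P = [1, 3] / [2, 5] / [4, 8] / [6] / [7] / [9];  Q = [1, 3] / [2, 6] / [4, 8] / [5] / [7] / [9];  common shape = (2, 2, 2, 1, 1, 1)

Row-insert the values π_1, π_2, … into P one at a time, bumping the leftmost entry strictly greater than the inserted value down to the next row. The recording tableau Q records, in position (i, j), the step at which that cell was added to P.
  Insert 9 (step 1): P = [9];  Q = [1]
  Insert 7 (step 2): P = [7] / [9];  Q = [1] / [2]
  Insert 8 (step 3): P = [7, 8] / [9];  Q = [1, 3] / [2]
  Insert 6 (step 4): P = [6, 8] / [7] / [9];  Q = [1, 3] / [2] / [4]
  Insert 4 (step 5): P = [4, 8] / [6] / [7] / [9];  Q = [1, 3] / [2] / [4] / [5]
  Insert 5 (step 6): P = [4, 5] / [6, 8] / [7] / [9];  Q = [1, 3] / [2, 6] / [4] / [5]
  Insert 2 (step 7): P = [2, 5] / [4, 8] / [6] / [7] / [9];  Q = [1, 3] / [2, 6] / [4] / [5] / [7]
  Insert 3 (step 8): P = [2, 3] / [4, 5] / [6, 8] / [7] / [9];  Q = [1, 3] / [2, 6] / [4, 8] / [5] / [7]
  Insert 1 (step 9): P = [1, 3] / [2, 5] / [4, 8] / [6] / [7] / [9];  Q = [1, 3] / [2, 6] / [4, 8] / [5] / [7] / [9]
Final shape: (2, 2, 2, 1, 1, 1).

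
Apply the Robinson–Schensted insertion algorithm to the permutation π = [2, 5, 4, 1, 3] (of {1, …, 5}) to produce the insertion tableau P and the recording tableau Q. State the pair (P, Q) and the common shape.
P = [1, 3] / [2, 4] / [5];  Q = [1, 2] / [3, 5] / [4];  common shape = (2, 2, 1)

Row-insert the values π_1, π_2, … into P one at a time, bumping the leftmost entry strictly greater than the inserted value down to the next row. The recording tableau Q records, in position (i, j), the step at which that cell was added to P.
  Insert 2 (step 1): P = [2];  Q = [1]
  Insert 5 (step 2): P = [2, 5];  Q = [1, 2]
  Insert 4 (step 3): P = [2, 4] / [5];  Q = [1, 2] / [3]
  Insert 1 (step 4): P = [1, 4] / [2] / [5];  Q = [1, 2] / [3] / [4]
  Insert 3 (step 5): P = [1, 3] / [2, 4] / [5];  Q = [1, 2] / [3, 5] / [4]
Final shape: (2, 2, 1).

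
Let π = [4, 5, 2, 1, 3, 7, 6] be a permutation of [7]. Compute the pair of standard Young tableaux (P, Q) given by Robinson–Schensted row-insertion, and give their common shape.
P = [1, 3, 6] / [2, 5, 7] / [4];  Q = [1, 2, 6] / [3, 5, 7] / [4];  common shape = (3, 3, 1)

Row-insert the values π_1, π_2, … into P one at a time, bumping the leftmost entry strictly greater than the inserted value down to the next row. The recording tableau Q records, in position (i, j), the step at which that cell was added to P.
  Insert 4 (step 1): P = [4];  Q = [1]
  Insert 5 (step 2): P = [4, 5];  Q = [1, 2]
  Insert 2 (step 3): P = [2, 5] / [4];  Q = [1, 2] / [3]
  Insert 1 (step 4): P = [1, 5] / [2] / [4];  Q = [1, 2] / [3] / [4]
  Insert 3 (step 5): P = [1, 3] / [2, 5] / [4];  Q = [1, 2] / [3, 5] / [4]
  Insert 7 (step 6): P = [1, 3, 7] / [2, 5] / [4];  Q = [1, 2, 6] / [3, 5] / [4]
  Insert 6 (step 7): P = [1, 3, 6] / [2, 5, 7] / [4];  Q = [1, 2, 6] / [3, 5, 7] / [4]
Final shape: (3, 3, 1).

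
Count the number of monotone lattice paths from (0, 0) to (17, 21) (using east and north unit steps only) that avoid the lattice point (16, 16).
Number of paths = 25174661040

Total paths from (0, 0) to (17, 21): C(38, 17) = 28781143380. Paths through (16, 16): (paths (0, 0) → (16, 16)) × (paths (16, 16) → (17, 21)) = C(32, 16) · C(6, 1) = 601080390 · 6 = 3606482340. Avoidance count = 28781143380 − 3606482340 = 25174661040.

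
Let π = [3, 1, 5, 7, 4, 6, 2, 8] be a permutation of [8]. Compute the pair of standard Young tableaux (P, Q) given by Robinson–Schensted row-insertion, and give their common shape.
P = [1, 2, 6, 8] / [3, 4, 7] / [5];  Q = [1, 3, 4, 8] / [2, 5, 6] / [7];  common shape = (4, 3, 1)

Row-insert the values π_1, π_2, … into P one at a time, bumping the leftmost entry strictly greater than the inserted value down to the next row. The recording tableau Q records, in position (i, j), the step at which that cell was added to P.
  Insert 3 (step 1): P = [3];  Q = [1]
  Insert 1 (step 2): P = [1] / [3];  Q = [1] / [2]
  Insert 5 (step 3): P = [1, 5] / [3];  Q = [1, 3] / [2]
  Insert 7 (step 4): P = [1, 5, 7] / [3];  Q = [1, 3, 4] / [2]
  Insert 4 (step 5): P = [1, 4, 7] / [3, 5];  Q = [1, 3, 4] / [2, 5]
  Insert 6 (step 6): P = [1, 4, 6] / [3, 5, 7];  Q = [1, 3, 4] / [2, 5, 6]
  Insert 2 (step 7): P = [1, 2, 6] / [3, 4, 7] / [5];  Q = [1, 3, 4] / [2, 5, 6] / [7]
  Insert 8 (step 8): P = [1, 2, 6, 8] / [3, 4, 7] / [5];  Q = [1, 3, 4, 8] / [2, 5, 6] / [7]
Final shape: (4, 3, 1).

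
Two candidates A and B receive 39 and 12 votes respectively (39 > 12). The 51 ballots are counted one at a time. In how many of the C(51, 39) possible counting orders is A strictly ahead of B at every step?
Strict-lead orderings = 84045912300

Total orderings of the 51 votes with 39 for A: C(51, 39) = 158753389900. By the Bertrand ballot formula (Cycle Lemma / reflection principle), the number of orderings in which A is strictly ahead of B throughout is (p − q)/(p + q) · C(p + q, p) = (39 − 12)/(39 + 12) · 158753389900 = 84045912300.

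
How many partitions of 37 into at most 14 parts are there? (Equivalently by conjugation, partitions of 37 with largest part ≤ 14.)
p(37, parts ≤ 14) = 17176

Use the recurrence p(n, m) = p(n, m−1) + p(n−m, m): either the largest part is < m (count p(n, m−1)) or the largest part is exactly m (remove one copy of m, count p(n−m, m)). With p(0, ·) = 1 this gives p(37, parts ≤ 14) = 17176. (By conjugating Young diagrams, this also counts partitions of 37 into at most 14 parts.)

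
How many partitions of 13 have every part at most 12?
p(13, parts ≤ 12) = 100

Partitions of 13 with all parts ≤ 12: 12+1, 11+2, 11+1+1, 10+3, 10+2+1, 10+1+1+1, 9+4, 9+3+1, 9+2+2, 9+2+1+1, 9+1+1+1+1, 8+5, 8+4+1, 8+3+2, 8+3+1+1, 8+2+2+1, 8+2+1+1+1, 8+1+1+1+1+1, 7+6, 7+5+1, 7+4+2, 7+4+1+1, 7+3+3, 7+3+2+1, 7+3+1+1+1, 7+2+2+2, 7+2+2+1+1, 7+2+1+1+1+1, 7+1+1+1+1+1+1, 6+6+1, … (100 total). Count = 100.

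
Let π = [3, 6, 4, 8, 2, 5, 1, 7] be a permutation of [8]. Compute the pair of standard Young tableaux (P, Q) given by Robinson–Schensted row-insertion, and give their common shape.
P = [1, 4, 5, 7] / [2, 8] / [3] / [6];  Q = [1, 2, 4, 8] / [3, 6] / [5] / [7];  common shape = (4, 2, 1, 1)

Row-insert the values π_1, π_2, … into P one at a time, bumping the leftmost entry strictly greater than the inserted value down to the next row. The recording tableau Q records, in position (i, j), the step at which that cell was added to P.
  Insert 3 (step 1): P = [3];  Q = [1]
  Insert 6 (step 2): P = [3, 6];  Q = [1, 2]
  Insert 4 (step 3): P = [3, 4] / [6];  Q = [1, 2] / [3]
  Insert 8 (step 4): P = [3, 4, 8] / [6];  Q = [1, 2, 4] / [3]
  Insert 2 (step 5): P = [2, 4, 8] / [3] / [6];  Q = [1, 2, 4] / [3] / [5]
  Insert 5 (step 6): P = [2, 4, 5] / [3, 8] / [6];  Q = [1, 2, 4] / [3, 6] / [5]
  Insert 1 (step 7): P = [1, 4, 5] / [2, 8] / [3] / [6];  Q = [1, 2, 4] / [3, 6] / [5] / [7]
  Insert 7 (step 8): P = [1, 4, 5, 7] / [2, 8] / [3] / [6];  Q = [1, 2, 4, 8] / [3, 6] / [5] / [7]
Final shape: (4, 2, 1, 1).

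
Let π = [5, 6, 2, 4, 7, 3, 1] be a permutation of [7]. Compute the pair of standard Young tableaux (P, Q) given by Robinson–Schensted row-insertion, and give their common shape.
P = [1, 3, 7] / [2, 6] / [4] / [5];  Q = [1, 2, 5] / [3, 4] / [6] / [7];  common shape = (3, 2, 1, 1)

Row-insert the values π_1, π_2, … into P one at a time, bumping the leftmost entry strictly greater than the inserted value down to the next row. The recording tableau Q records, in position (i, j), the step at which that cell was added to P.
  Insert 5 (step 1): P = [5];  Q = [1]
  Insert 6 (step 2): P = [5, 6];  Q = [1, 2]
  Insert 2 (step 3): P = [2, 6] / [5];  Q = [1, 2] / [3]
  Insert 4 (step 4): P = [2, 4] / [5, 6];  Q = [1, 2] / [3, 4]
  Insert 7 (step 5): P = [2, 4, 7] / [5, 6];  Q = [1, 2, 5] / [3, 4]
  Insert 3 (step 6): P = [2, 3, 7] / [4, 6] / [5];  Q = [1, 2, 5] / [3, 4] / [6]
  Insert 1 (step 7): P = [1, 3, 7] / [2, 6] / [4] / [5];  Q = [1, 2, 5] / [3, 4] / [6] / [7]
Final shape: (3, 2, 1, 1).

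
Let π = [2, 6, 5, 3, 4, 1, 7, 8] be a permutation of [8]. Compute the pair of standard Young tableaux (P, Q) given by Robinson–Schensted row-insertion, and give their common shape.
P = [1, 3, 4, 7, 8] / [2] / [5] / [6];  Q = [1, 2, 5, 7, 8] / [3] / [4] / [6];  common shape = (5, 1, 1, 1)

Row-insert the values π_1, π_2, … into P one at a time, bumping the leftmost entry strictly greater than the inserted value down to the next row. The recording tableau Q records, in position (i, j), the step at which that cell was added to P.
  Insert 2 (step 1): P = [2];  Q = [1]
  Insert 6 (step 2): P = [2, 6];  Q = [1, 2]
  Insert 5 (step 3): P = [2, 5] / [6];  Q = [1, 2] / [3]
  Insert 3 (step 4): P = [2, 3] / [5] / [6];  Q = [1, 2] / [3] / [4]
  Insert 4 (step 5): P = [2, 3, 4] / [5] / [6];  Q = [1, 2, 5] / [3] / [4]
  Insert 1 (step 6): P = [1, 3, 4] / [2] / [5] / [6];  Q = [1, 2, 5] / [3] / [4] / [6]
  Insert 7 (step 7): P = [1, 3, 4, 7] / [2] / [5] / [6];  Q = [1, 2, 5, 7] / [3] / [4] / [6]
  Insert 8 (step 8): P = [1, 3, 4, 7, 8] / [2] / [5] / [6];  Q = [1, 2, 5, 7, 8] / [3] / [4] / [6]
Final shape: (5, 1, 1, 1).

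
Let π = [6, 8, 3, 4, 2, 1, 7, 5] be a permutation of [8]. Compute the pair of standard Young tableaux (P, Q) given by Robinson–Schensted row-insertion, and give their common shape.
P = [1, 4, 5] / [2, 7] / [3, 8] / [6];  Q = [1, 2, 7] / [3, 4] / [5, 8] / [6];  common shape = (3, 2, 2, 1)

Row-insert the values π_1, π_2, … into P one at a time, bumping the leftmost entry strictly greater than the inserted value down to the next row. The recording tableau Q records, in position (i, j), the step at which that cell was added to P.
  Insert 6 (step 1): P = [6];  Q = [1]
  Insert 8 (step 2): P = [6, 8];  Q = [1, 2]
  Insert 3 (step 3): P = [3, 8] / [6];  Q = [1, 2] / [3]
  Insert 4 (step 4): P = [3, 4] / [6, 8];  Q = [1, 2] / [3, 4]
  Insert 2 (step 5): P = [2, 4] / [3, 8] / [6];  Q = [1, 2] / [3, 4] / [5]
  Insert 1 (step 6): P = [1, 4] / [2, 8] / [3] / [6];  Q = [1, 2] / [3, 4] / [5] / [6]
  Insert 7 (step 7): P = [1, 4, 7] / [2, 8] / [3] / [6];  Q = [1, 2, 7] / [3, 4] / [5] / [6]
  Insert 5 (step 8): P = [1, 4, 5] / [2, 7] / [3, 8] / [6];  Q = [1, 2, 7] / [3, 4] / [5, 8] / [6]
Final shape: (3, 2, 2, 1).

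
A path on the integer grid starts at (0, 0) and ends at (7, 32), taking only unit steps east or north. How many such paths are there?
Number of paths = 15380937

A monotone lattice path from (0, 0) to (7, 32) consists of 7 east steps and 32 north steps in some order, so it is determined by which 7 of the 39 steps are east. The count is C(39, 7) = 15380937.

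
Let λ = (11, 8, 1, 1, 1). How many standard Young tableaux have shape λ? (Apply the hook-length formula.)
# SYT of shape (11, 8, 1, 1, 1) = 22573824

Hook-length formula: f^λ = n! / Π hook(c), product over all cells c of the Young diagram. For λ = (11, 8, 1, 1, 1), n = 22 boxes. Hook lengths by row (left-to-right, top-to-bottom): [15, 11, 10, 9, 8, 7, 6, 5, 3, 2, 1]; [11, 7, 6, 5, 4, 3, 2, 1]; [3]; [2]; [1]. Product of hooks = 49792216320000. So f^λ = 22! / 49792216320000 = 1124000727777607680000 / 49792216320000 = 22573824.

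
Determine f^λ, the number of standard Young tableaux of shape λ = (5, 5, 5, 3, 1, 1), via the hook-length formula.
# SYT of shape (5, 5, 5, 3, 1, 1) = 46558512

Hook-length formula: f^λ = n! / Π hook(c), product over all cells c of the Young diagram. For λ = (5, 5, 5, 3, 1, 1), n = 20 boxes. Hook lengths by row (left-to-right, top-to-bottom): [10, 7, 6, 4, 3]; [9, 6, 5, 3, 2]; [8, 5, 4, 2, 1]; [5, 2, 1]; [2]; [1]. Product of hooks = 52254720000. So f^λ = 20! / 52254720000 = 2432902008176640000 / 52254720000 = 46558512.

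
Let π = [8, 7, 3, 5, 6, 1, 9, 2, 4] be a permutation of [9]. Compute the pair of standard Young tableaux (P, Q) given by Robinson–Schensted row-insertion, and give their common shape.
P = [1, 2, 4, 9] / [3, 5, 6] / [7] / [8];  Q = [1, 4, 5, 7] / [2, 8, 9] / [3] / [6];  common shape = (4, 3, 1, 1)

Row-insert the values π_1, π_2, … into P one at a time, bumping the leftmost entry strictly greater than the inserted value down to the next row. The recording tableau Q records, in position (i, j), the step at which that cell was added to P.
  Insert 8 (step 1): P = [8];  Q = [1]
  Insert 7 (step 2): P = [7] / [8];  Q = [1] / [2]
  Insert 3 (step 3): P = [3] / [7] / [8];  Q = [1] / [2] / [3]
  Insert 5 (step 4): P = [3, 5] / [7] / [8];  Q = [1, 4] / [2] / [3]
  Insert 6 (step 5): P = [3, 5, 6] / [7] / [8];  Q = [1, 4, 5] / [2] / [3]
  Insert 1 (step 6): P = [1, 5, 6] / [3] / [7] / [8];  Q = [1, 4, 5] / [2] / [3] / [6]
  Insert 9 (step 7): P = [1, 5, 6, 9] / [3] / [7] / [8];  Q = [1, 4, 5, 7] / [2] / [3] / [6]
  Insert 2 (step 8): P = [1, 2, 6, 9] / [3, 5] / [7] / [8];  Q = [1, 4, 5, 7] / [2, 8] / [3] / [6]
  Insert 4 (step 9): P = [1, 2, 4, 9] / [3, 5, 6] / [7] / [8];  Q = [1, 4, 5, 7] / [2, 8, 9] / [3] / [6]
Final shape: (4, 3, 1, 1).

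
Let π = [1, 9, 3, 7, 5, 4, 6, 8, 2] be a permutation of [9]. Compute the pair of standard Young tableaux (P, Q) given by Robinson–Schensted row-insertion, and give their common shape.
P = [1, 2, 4, 6, 8] / [3] / [5] / [7] / [9];  Q = [1, 2, 4, 7, 8] / [3] / [5] / [6] / [9];  common shape = (5, 1, 1, 1, 1)

Row-insert the values π_1, π_2, … into P one at a time, bumping the leftmost entry strictly greater than the inserted value down to the next row. The recording tableau Q records, in position (i, j), the step at which that cell was added to P.
  Insert 1 (step 1): P = [1];  Q = [1]
  Insert 9 (step 2): P = [1, 9];  Q = [1, 2]
  Insert 3 (step 3): P = [1, 3] / [9];  Q = [1, 2] / [3]
  Insert 7 (step 4): P = [1, 3, 7] / [9];  Q = [1, 2, 4] / [3]
  Insert 5 (step 5): P = [1, 3, 5] / [7] / [9];  Q = [1, 2, 4] / [3] / [5]
  Insert 4 (step 6): P = [1, 3, 4] / [5] / [7] / [9];  Q = [1, 2, 4] / [3] / [5] / [6]
  Insert 6 (step 7): P = [1, 3, 4, 6] / [5] / [7] / [9];  Q = [1, 2, 4, 7] / [3] / [5] / [6]
  Insert 8 (step 8): P = [1, 3, 4, 6, 8] / [5] / [7] / [9];  Q = [1, 2, 4, 7, 8] / [3] / [5] / [6]
  Insert 2 (step 9): P = [1, 2, 4, 6, 8] / [3] / [5] / [7] / [9];  Q = [1, 2, 4, 7, 8] / [3] / [5] / [6] / [9]
Final shape: (5, 1, 1, 1, 1).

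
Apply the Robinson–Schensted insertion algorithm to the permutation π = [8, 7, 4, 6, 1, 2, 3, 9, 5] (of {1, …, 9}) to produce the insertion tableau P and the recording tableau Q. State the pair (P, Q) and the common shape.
P = [1, 2, 3, 5] / [4, 6, 9] / [7] / [8];  Q = [1, 4, 7, 8] / [2, 6, 9] / [3] / [5];  common shape = (4, 3, 1, 1)

Row-insert the values π_1, π_2, … into P one at a time, bumping the leftmost entry strictly greater than the inserted value down to the next row. The recording tableau Q records, in position (i, j), the step at which that cell was added to P.
  Insert 8 (step 1): P = [8];  Q = [1]
  Insert 7 (step 2): P = [7] / [8];  Q = [1] / [2]
  Insert 4 (step 3): P = [4] / [7] / [8];  Q = [1] / [2] / [3]
  Insert 6 (step 4): P = [4, 6] / [7] / [8];  Q = [1, 4] / [2] / [3]
  Insert 1 (step 5): P = [1, 6] / [4] / [7] / [8];  Q = [1, 4] / [2] / [3] / [5]
  Insert 2 (step 6): P = [1, 2] / [4, 6] / [7] / [8];  Q = [1, 4] / [2, 6] / [3] / [5]
  Insert 3 (step 7): P = [1, 2, 3] / [4, 6] / [7] / [8];  Q = [1, 4, 7] / [2, 6] / [3] / [5]
  Insert 9 (step 8): P = [1, 2, 3, 9] / [4, 6] / [7] / [8];  Q = [1, 4, 7, 8] / [2, 6] / [3] / [5]
  Insert 5 (step 9): P = [1, 2, 3, 5] / [4, 6, 9] / [7] / [8];  Q = [1, 4, 7, 8] / [2, 6, 9] / [3] / [5]
Final shape: (4, 3, 1, 1).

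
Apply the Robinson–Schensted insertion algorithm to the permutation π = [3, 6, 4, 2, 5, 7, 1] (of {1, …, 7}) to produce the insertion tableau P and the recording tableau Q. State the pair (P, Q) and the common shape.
P = [1, 4, 5, 7] / [2] / [3] / [6];  Q = [1, 2, 5, 6] / [3] / [4] / [7];  common shape = (4, 1, 1, 1)

Row-insert the values π_1, π_2, … into P one at a time, bumping the leftmost entry strictly greater than the inserted value down to the next row. The recording tableau Q records, in position (i, j), the step at which that cell was added to P.
  Insert 3 (step 1): P = [3];  Q = [1]
  Insert 6 (step 2): P = [3, 6];  Q = [1, 2]
  Insert 4 (step 3): P = [3, 4] / [6];  Q = [1, 2] / [3]
  Insert 2 (step 4): P = [2, 4] / [3] / [6];  Q = [1, 2] / [3] / [4]
  Insert 5 (step 5): P = [2, 4, 5] / [3] / [6];  Q = [1, 2, 5] / [3] / [4]
  Insert 7 (step 6): P = [2, 4, 5, 7] / [3] / [6];  Q = [1, 2, 5, 6] / [3] / [4]
  Insert 1 (step 7): P = [1, 4, 5, 7] / [2] / [3] / [6];  Q = [1, 2, 5, 6] / [3] / [4] / [7]
Final shape: (4, 1, 1, 1).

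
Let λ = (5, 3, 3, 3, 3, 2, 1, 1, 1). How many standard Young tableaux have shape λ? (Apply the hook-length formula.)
# SYT of shape (5, 3, 3, 3, 3, 2, 1, 1, 1) = 525275520

Hook-length formula: f^λ = n! / Π hook(c), product over all cells c of the Young diagram. For λ = (5, 3, 3, 3, 3, 2, 1, 1, 1), n = 22 boxes. Hook lengths by row (left-to-right, top-to-bottom): [13, 9, 7, 2, 1]; [10, 6, 4]; [9, 5, 3]; [8, 4, 2]; [7, 3, 1]; [5, 1]; [3]; [2]; [1]. Product of hooks = 2139830784000. So f^λ = 22! / 2139830784000 = 1124000727777607680000 / 2139830784000 = 525275520.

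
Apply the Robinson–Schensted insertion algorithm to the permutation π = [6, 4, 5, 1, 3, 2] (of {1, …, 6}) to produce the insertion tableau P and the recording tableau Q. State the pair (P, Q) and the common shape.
P = [1, 2] / [3, 5] / [4] / [6];  Q = [1, 3] / [2, 5] / [4] / [6];  common shape = (2, 2, 1, 1)

Row-insert the values π_1, π_2, … into P one at a time, bumping the leftmost entry strictly greater than the inserted value down to the next row. The recording tableau Q records, in position (i, j), the step at which that cell was added to P.
  Insert 6 (step 1): P = [6];  Q = [1]
  Insert 4 (step 2): P = [4] / [6];  Q = [1] / [2]
  Insert 5 (step 3): P = [4, 5] / [6];  Q = [1, 3] / [2]
  Insert 1 (step 4): P = [1, 5] / [4] / [6];  Q = [1, 3] / [2] / [4]
  Insert 3 (step 5): P = [1, 3] / [4, 5] / [6];  Q = [1, 3] / [2, 5] / [4]
  Insert 2 (step 6): P = [1, 2] / [3, 5] / [4] / [6];  Q = [1, 3] / [2, 5] / [4] / [6]
Final shape: (2, 2, 1, 1).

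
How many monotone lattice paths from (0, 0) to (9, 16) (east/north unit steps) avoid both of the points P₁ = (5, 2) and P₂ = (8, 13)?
Number of paths = 1195331

Inclusion–exclusion. Total paths: C(25, 9) = 2042975. Through P₁: C(7, 5)·C(18, 4) = 64260. Through P₂: C(21, 8)·C(4, 1) = 813960. Since P₁ is strictly southwest of P₂, a monotone path through both must visit P₁ then P₂; paths through both = C(7, 5)·C(14, 3)·C(4, 1) = 30576. Avoid both = 2042975 − 64260 − 813960 + 30576 = 1195331.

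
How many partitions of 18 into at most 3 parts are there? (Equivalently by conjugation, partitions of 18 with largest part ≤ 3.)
p(18, parts ≤ 3) = 37

Use the recurrence p(n, m) = p(n, m−1) + p(n−m, m): either the largest part is < m (count p(n, m−1)) or the largest part is exactly m (remove one copy of m, count p(n−m, m)). With p(0, ·) = 1 this gives p(18, parts ≤ 3) = 37. (By conjugating Young diagrams, this also counts partitions of 18 into at most 3 parts.)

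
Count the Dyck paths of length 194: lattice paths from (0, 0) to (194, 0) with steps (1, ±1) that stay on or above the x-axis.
C_97 = 14657929356129575437016877846657032761712954950899755100

These Dyck paths are counted by the Catalan number C_n = (1/(n + 1)) · C(2n, n). For n = 97: C_97 = (1/98) · C(194, 97) = 1436477076900698392827654028972389210647869585188175999800/98 = 14657929356129575437016877846657032761712954950899755100.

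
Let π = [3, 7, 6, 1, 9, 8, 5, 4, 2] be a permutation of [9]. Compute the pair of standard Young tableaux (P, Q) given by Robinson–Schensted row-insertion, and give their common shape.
P = [1, 2, 8] / [3, 4] / [5, 9] / [6] / [7];  Q = [1, 2, 5] / [3, 6] / [4, 7] / [8] / [9];  common shape = (3, 2, 2, 1, 1)

Row-insert the values π_1, π_2, … into P one at a time, bumping the leftmost entry strictly greater than the inserted value down to the next row. The recording tableau Q records, in position (i, j), the step at which that cell was added to P.
  Insert 3 (step 1): P = [3];  Q = [1]
  Insert 7 (step 2): P = [3, 7];  Q = [1, 2]
  Insert 6 (step 3): P = [3, 6] / [7];  Q = [1, 2] / [3]
  Insert 1 (step 4): P = [1, 6] / [3] / [7];  Q = [1, 2] / [3] / [4]
  Insert 9 (step 5): P = [1, 6, 9] / [3] / [7];  Q = [1, 2, 5] / [3] / [4]
  Insert 8 (step 6): P = [1, 6, 8] / [3, 9] / [7];  Q = [1, 2, 5] / [3, 6] / [4]
  Insert 5 (step 7): P = [1, 5, 8] / [3, 6] / [7, 9];  Q = [1, 2, 5] / [3, 6] / [4, 7]
  Insert 4 (step 8): P = [1, 4, 8] / [3, 5] / [6, 9] / [7];  Q = [1, 2, 5] / [3, 6] / [4, 7] / [8]
  Insert 2 (step 9): P = [1, 2, 8] / [3, 4] / [5, 9] / [6] / [7];  Q = [1, 2, 5] / [3, 6] / [4, 7] / [8] / [9]
Final shape: (3, 2, 2, 1, 1).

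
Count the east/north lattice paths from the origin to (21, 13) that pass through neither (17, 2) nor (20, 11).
Number of paths = 673846260

Inclusion–exclusion. Total paths: C(34, 21) = 927983760. Through P₁: C(19, 17)·C(15, 4) = 233415. Through P₂: C(31, 20)·C(3, 1) = 254016945. Since P₁ is strictly southwest of P₂, a monotone path through both must visit P₁ then P₂; paths through both = C(19, 17)·C(12, 3)·C(3, 1) = 112860. Avoid both = 927983760 − 233415 − 254016945 + 112860 = 673846260.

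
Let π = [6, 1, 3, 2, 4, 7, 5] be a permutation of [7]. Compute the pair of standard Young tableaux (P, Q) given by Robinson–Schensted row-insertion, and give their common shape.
P = [1, 2, 4, 5] / [3, 7] / [6];  Q = [1, 3, 5, 6] / [2, 7] / [4];  common shape = (4, 2, 1)

Row-insert the values π_1, π_2, … into P one at a time, bumping the leftmost entry strictly greater than the inserted value down to the next row. The recording tableau Q records, in position (i, j), the step at which that cell was added to P.
  Insert 6 (step 1): P = [6];  Q = [1]
  Insert 1 (step 2): P = [1] / [6];  Q = [1] / [2]
  Insert 3 (step 3): P = [1, 3] / [6];  Q = [1, 3] / [2]
  Insert 2 (step 4): P = [1, 2] / [3] / [6];  Q = [1, 3] / [2] / [4]
  Insert 4 (step 5): P = [1, 2, 4] / [3] / [6];  Q = [1, 3, 5] / [2] / [4]
  Insert 7 (step 6): P = [1, 2, 4, 7] / [3] / [6];  Q = [1, 3, 5, 6] / [2] / [4]
  Insert 5 (step 7): P = [1, 2, 4, 5] / [3, 7] / [6];  Q = [1, 3, 5, 6] / [2, 7] / [4]
Final shape: (4, 2, 1).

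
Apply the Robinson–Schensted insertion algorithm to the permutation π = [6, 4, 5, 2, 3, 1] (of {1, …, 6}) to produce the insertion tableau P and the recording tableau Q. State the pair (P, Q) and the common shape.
P = [1, 3] / [2, 5] / [4] / [6];  Q = [1, 3] / [2, 5] / [4] / [6];  common shape = (2, 2, 1, 1)

Row-insert the values π_1, π_2, … into P one at a time, bumping the leftmost entry strictly greater than the inserted value down to the next row. The recording tableau Q records, in position (i, j), the step at which that cell was added to P.
  Insert 6 (step 1): P = [6];  Q = [1]
  Insert 4 (step 2): P = [4] / [6];  Q = [1] / [2]
  Insert 5 (step 3): P = [4, 5] / [6];  Q = [1, 3] / [2]
  Insert 2 (step 4): P = [2, 5] / [4] / [6];  Q = [1, 3] / [2] / [4]
  Insert 3 (step 5): P = [2, 3] / [4, 5] / [6];  Q = [1, 3] / [2, 5] / [4]
  Insert 1 (step 6): P = [1, 3] / [2, 5] / [4] / [6];  Q = [1, 3] / [2, 5] / [4] / [6]
Final shape: (2, 2, 1, 1).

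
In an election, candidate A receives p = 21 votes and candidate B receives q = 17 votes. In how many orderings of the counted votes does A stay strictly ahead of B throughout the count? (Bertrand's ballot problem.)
Strict-lead orderings = 3029594040

Total orderings of the 38 votes with 21 for A: C(38, 21) = 28781143380. By the Bertrand ballot formula (Cycle Lemma / reflection principle), the number of orderings in which A is strictly ahead of B throughout is (p − q)/(p + q) · C(p + q, p) = (21 − 17)/(21 + 17) · 28781143380 = 3029594040.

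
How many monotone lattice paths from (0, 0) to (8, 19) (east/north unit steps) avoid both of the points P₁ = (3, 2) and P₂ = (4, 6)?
Number of paths = 1575935

Inclusion–exclusion. Total paths: C(27, 8) = 2220075. Through P₁: C(5, 3)·C(22, 5) = 263340. Through P₂: C(10, 4)·C(17, 4) = 499800. Since P₁ is strictly southwest of P₂, a monotone path through both must visit P₁ then P₂; paths through both = C(5, 3)·C(5, 1)·C(17, 4) = 119000. Avoid both = 2220075 − 263340 − 499800 + 119000 = 1575935.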